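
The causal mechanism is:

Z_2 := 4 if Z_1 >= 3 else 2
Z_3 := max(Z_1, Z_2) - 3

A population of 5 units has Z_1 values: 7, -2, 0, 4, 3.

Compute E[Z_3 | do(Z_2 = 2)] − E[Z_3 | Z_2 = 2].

1.6

Every unit gets Z_2=2 under the intervention. Z_3 values become 4, -1, -1, 1, 0; E[Z_3|do(Z_2=2)] = 0.6.
E[Z_3|Z_2=2] averages over only the 2 units with Z_2=2 (Z_1 = -2, 0): Z_3 = -1, -1, mean -1.
Difference = 0.6 − (-1) = 1.6.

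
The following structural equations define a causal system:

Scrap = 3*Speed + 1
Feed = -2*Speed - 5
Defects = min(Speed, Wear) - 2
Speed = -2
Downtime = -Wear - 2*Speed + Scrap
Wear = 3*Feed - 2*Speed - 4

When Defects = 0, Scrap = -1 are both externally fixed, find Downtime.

The joint intervention fixes Defects = 0, Scrap = -1, removing each variable's own equation.
Feed = -2*Speed - 5  [with Speed=-2]  = -1
Wear = 3*Feed - 2*Speed - 4  [with Feed=-1, Speed=-2]  = -3
Downtime = -Wear - 2*Speed + Scrap  [with Wear=-3, Speed=-2, Scrap=-1]  = 6

6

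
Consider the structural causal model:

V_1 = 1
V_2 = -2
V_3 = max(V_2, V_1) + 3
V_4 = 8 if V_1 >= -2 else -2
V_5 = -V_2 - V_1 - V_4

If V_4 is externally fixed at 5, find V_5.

-4

Intervening sets V_4 = 5 and removes its equation (V_4 = 8 if V_1 >= -2 else -2).
V_5 = -V_2 - V_1 - V_4  [with V_2=-2, V_1=1, V_4=5]  = -4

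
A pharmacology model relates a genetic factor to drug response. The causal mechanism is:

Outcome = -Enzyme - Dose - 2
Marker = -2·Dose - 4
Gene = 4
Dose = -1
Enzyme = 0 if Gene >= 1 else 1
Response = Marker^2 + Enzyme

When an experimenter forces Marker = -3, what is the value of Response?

9

Intervening sets Marker = -3 and removes its equation (Marker = -2·Dose - 4).
Enzyme = 0 if Gene >= 1 else 1  [with Gene=4]  = 0
Response = Marker^2 + Enzyme  [with Marker=-3, Enzyme=0]  = 9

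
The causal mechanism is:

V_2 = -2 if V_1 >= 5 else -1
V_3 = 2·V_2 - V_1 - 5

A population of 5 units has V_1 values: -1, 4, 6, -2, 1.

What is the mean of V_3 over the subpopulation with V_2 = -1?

-7.5

E[V_3|V_2=-1] averages over only the 4 units with V_2=-1 (V_1 = -1, 4, -2, 1): V_3 = -6, -11, -5, -8, mean -7.5.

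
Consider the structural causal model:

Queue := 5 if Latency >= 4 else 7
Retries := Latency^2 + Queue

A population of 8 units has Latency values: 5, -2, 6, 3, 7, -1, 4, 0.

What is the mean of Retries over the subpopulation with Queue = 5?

E[Retries|Queue=5] averages over only the 4 units with Queue=5 (Latency = 5, 6, 7, 4): Retries = 30, 41, 54, 21, mean 36.5.

36.5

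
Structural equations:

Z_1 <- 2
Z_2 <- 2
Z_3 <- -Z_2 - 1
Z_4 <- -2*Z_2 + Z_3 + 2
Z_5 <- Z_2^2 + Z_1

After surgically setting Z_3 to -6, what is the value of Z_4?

The intervention breaks the incoming arrows to Z_3: Z_3 <- -Z_2 - 1 no longer applies, and Z_3 = -6.
Z_4 = -2*Z_2 + Z_3 + 2  [with Z_2=2, Z_3=-6]  = -8

-8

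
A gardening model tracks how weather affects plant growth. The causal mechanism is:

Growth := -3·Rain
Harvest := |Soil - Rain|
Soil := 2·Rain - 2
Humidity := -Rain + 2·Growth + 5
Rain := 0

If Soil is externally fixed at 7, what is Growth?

The intervention breaks the incoming arrows to Soil: Soil := 2·Rain - 2 no longer applies, and Soil = 7.
Since Growth is not a descendant of the intervened variable, it is unaffected.
Growth = -3·Rain  [with Rain=0]  = 0

0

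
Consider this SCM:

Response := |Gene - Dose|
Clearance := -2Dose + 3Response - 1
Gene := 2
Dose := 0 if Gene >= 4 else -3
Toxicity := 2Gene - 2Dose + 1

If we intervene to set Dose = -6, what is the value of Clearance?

35

do(Dose=-6) replaces the equation Dose := 0 if Gene >= 4 else -3 with the constant Dose = -6.
Response = |Gene - Dose|  [with Gene=2, Dose=-6]  = 8
Clearance = -2Dose + 3Response - 1  [with Dose=-6, Response=8]  = 35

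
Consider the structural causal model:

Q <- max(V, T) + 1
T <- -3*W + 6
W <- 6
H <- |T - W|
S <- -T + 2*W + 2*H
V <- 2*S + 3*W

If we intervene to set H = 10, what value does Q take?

107

The intervention breaks the incoming arrows to H: H <- |T - W| no longer applies, and H = 10.
T = -3*W + 6  [with W=6]  = -12
S = -T + 2*W + 2*H  [with T=-12, W=6, H=10]  = 44
V = 2*S + 3*W  [with S=44, W=6]  = 106
Q = max(V, T) + 1  [with V=106, T=-12]  = 107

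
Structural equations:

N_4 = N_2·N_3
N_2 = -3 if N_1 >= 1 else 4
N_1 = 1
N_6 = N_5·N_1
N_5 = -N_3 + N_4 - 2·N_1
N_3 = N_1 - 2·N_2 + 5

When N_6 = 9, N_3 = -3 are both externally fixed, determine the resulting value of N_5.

Under do(N_6 = 9, N_3 = -3), each intervened variable's structural equation is replaced by its fixed value.
N_2 = -3 if N_1 >= 1 else 4  [with N_1=1]  = -3
N_4 = N_2·N_3  [with N_2=-3, N_3=-3]  = 9
N_5 = -N_3 + N_4 - 2·N_1  [with N_3=-3, N_4=9, N_1=1]  = 10

10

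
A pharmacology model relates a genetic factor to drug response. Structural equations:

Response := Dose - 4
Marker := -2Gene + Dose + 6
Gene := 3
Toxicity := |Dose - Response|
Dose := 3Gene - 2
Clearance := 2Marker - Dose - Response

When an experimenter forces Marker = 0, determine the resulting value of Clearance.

The intervention breaks the incoming arrows to Marker: Marker := -2Gene + Dose + 6 no longer applies, and Marker = 0.
Dose = 3Gene - 2  [with Gene=3]  = 7
Response = Dose - 4  [with Dose=7]  = 3
Clearance = 2Marker - Dose - Response  [with Marker=0, Dose=7, Response=3]  = -10

-10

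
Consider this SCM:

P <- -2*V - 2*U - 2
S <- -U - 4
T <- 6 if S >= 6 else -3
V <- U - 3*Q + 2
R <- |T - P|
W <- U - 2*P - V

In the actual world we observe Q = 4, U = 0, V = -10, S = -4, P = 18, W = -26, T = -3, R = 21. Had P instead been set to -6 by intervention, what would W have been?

22

The intervention breaks the incoming arrows to P: P <- -2*V - 2*U - 2 no longer applies, and P = -6.
V = U - 3*Q + 2  [with U=0, Q=4]  = -10
W = U - 2*P - V  [with U=0, P=-6, V=-10]  = 22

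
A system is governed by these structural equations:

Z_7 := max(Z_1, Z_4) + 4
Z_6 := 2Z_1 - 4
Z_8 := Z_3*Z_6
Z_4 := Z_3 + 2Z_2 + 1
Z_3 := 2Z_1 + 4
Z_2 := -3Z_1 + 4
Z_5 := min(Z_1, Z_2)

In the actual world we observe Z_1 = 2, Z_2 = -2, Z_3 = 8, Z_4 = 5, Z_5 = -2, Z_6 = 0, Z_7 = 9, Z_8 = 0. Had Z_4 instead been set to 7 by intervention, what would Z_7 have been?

The intervention breaks the incoming arrows to Z_4: Z_4 := Z_3 + 2Z_2 + 1 no longer applies, and Z_4 = 7.
Z_7 = max(Z_1, Z_4) + 4  [with Z_1=2, Z_4=7]  = 11

11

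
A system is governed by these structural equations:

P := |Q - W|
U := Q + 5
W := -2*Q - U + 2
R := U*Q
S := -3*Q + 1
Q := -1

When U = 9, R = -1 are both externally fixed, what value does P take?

4

Setting U = 9, R = -1 by intervention discards those variables' equations.
W = -2*Q - U + 2  [with Q=-1, U=9]  = -5
P = |Q - W|  [with Q=-1, W=-5]  = 4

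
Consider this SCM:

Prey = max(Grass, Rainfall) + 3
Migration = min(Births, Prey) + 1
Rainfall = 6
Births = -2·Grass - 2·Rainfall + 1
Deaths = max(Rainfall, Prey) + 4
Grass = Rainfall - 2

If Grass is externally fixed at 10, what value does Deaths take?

do(Grass=10) replaces the equation Grass = Rainfall - 2 with the constant Grass = 10.
Prey = max(Grass, Rainfall) + 3  [with Grass=10, Rainfall=6]  = 13
Deaths = max(Rainfall, Prey) + 4  [with Rainfall=6, Prey=13]  = 17

17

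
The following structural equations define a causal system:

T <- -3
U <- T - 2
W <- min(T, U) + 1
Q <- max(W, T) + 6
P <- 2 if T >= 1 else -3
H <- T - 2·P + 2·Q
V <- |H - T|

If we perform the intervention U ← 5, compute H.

11

Under do(U=5), the mechanism U <- T - 2 is discarded; U is fixed at 5.
W = min(T, U) + 1  [with T=-3, U=5]  = -2
Q = max(W, T) + 6  [with W=-2, T=-3]  = 4
P = 2 if T >= 1 else -3  [with T=-3]  = -3
H = T - 2·P + 2·Q  [with T=-3, P=-3, Q=4]  = 11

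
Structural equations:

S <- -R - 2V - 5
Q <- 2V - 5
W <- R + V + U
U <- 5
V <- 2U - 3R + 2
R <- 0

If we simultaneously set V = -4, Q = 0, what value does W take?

1

The joint intervention fixes V = -4, Q = 0, removing each variable's own equation.
W = R + V + U  [with R=0, V=-4, U=5]  = 1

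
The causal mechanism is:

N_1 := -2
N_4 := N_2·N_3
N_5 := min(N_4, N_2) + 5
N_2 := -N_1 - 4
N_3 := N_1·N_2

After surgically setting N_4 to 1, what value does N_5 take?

3

Intervening sets N_4 = 1 and removes its equation (N_4 := N_2·N_3).
N_2 = -N_1 - 4  [with N_1=-2]  = -2
N_5 = min(N_4, N_2) + 5  [with N_4=1, N_2=-2]  = 3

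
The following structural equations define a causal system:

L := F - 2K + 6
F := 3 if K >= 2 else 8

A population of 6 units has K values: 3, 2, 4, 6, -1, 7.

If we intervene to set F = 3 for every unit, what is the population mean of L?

The intervention sets F=3 in all 6 units regardless of K. Recomputing L per unit gives 3, 5, 1, -3, 11, -5; average 2.

2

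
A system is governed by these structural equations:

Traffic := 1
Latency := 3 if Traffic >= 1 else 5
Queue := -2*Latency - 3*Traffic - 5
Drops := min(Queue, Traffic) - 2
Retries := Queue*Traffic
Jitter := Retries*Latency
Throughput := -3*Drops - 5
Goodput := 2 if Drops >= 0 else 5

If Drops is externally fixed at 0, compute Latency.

The intervention breaks the incoming arrows to Drops: Drops := min(Queue, Traffic) - 2 no longer applies, and Drops = 0.
Since Latency is not a descendant of the intervened variable, it is unaffected.
Latency = 3 if Traffic >= 1 else 5  [with Traffic=1]  = 3

3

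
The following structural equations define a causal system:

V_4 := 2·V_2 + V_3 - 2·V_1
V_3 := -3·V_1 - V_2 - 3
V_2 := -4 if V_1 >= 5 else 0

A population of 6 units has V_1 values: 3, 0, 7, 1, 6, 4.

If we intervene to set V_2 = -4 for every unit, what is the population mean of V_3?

Under do(V_2=-4), V_2's equation is replaced by V_2=-4 for every unit. Per-unit V_3: -8, 1, -20, -2, -17, -11. Mean = -9.5.

-9.5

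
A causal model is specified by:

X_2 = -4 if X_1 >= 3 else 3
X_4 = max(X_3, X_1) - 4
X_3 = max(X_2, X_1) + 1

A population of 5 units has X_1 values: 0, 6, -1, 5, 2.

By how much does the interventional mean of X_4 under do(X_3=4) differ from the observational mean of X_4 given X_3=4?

0.6

Under do(X_3=4), X_3's equation is replaced by X_3=4 for every unit. Per-unit X_4: 0, 2, 0, 1, 0. Mean = 0.6.
E[X_4|X_3=4] averages over only the 3 units with X_3=4 (X_1 = 0, -1, 2): X_4 = 0, 0, 0, mean 0.
Difference = 0.6 − 0 = 0.6.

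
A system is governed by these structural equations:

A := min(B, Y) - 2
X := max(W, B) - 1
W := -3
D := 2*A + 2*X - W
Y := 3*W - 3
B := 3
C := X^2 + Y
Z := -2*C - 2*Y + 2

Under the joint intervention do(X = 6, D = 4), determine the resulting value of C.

24

The joint intervention fixes X = 6, D = 4, removing each variable's own equation.
Y = 3*W - 3  [with W=-3]  = -12
C = X^2 + Y  [with X=6, Y=-12]  = 24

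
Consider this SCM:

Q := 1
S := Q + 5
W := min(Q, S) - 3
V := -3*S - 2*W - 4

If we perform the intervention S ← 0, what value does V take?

Under do(S=0), the mechanism S := Q + 5 is discarded; S is fixed at 0.
W = min(Q, S) - 3  [with Q=1, S=0]  = -3
V = -3*S - 2*W - 4  [with S=0, W=-3]  = 2

2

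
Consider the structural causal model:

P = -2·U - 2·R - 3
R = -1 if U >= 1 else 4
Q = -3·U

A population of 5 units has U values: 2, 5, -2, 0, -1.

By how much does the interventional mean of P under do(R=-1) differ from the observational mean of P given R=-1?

5.4

The intervention sets R=-1 in all 5 units regardless of U. Recomputing P per unit gives -5, -11, 3, -1, 1; average -2.6.
E[P|R=-1] averages over only the 2 units with R=-1 (U = 2, 5): P = -5, -11, mean -8.
Difference = -2.6 − (-8) = 5.4.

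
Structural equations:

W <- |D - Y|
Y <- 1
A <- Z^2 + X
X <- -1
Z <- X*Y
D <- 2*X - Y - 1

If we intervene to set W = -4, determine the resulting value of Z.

-1

The intervention breaks the incoming arrows to W: W <- |D - Y| no longer applies, and W = -4.
Since Z is not a descendant of the intervened variable, it is unaffected.
Z = X*Y  [with X=-1, Y=1]  = -1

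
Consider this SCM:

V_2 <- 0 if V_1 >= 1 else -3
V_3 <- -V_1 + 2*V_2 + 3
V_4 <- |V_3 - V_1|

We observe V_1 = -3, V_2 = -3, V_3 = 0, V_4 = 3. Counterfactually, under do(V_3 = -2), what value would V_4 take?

The intervention breaks the incoming arrows to V_3: V_3 <- -V_1 + 2*V_2 + 3 no longer applies, and V_3 = -2.
V_4 = |V_3 - V_1|  [with V_3=-2, V_1=-3]  = 1

1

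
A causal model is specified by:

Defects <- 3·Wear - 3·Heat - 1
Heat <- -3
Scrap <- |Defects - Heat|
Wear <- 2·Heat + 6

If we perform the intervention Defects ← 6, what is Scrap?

The intervention breaks the incoming arrows to Defects: Defects <- 3·Wear - 3·Heat - 1 no longer applies, and Defects = 6.
Scrap = |Defects - Heat|  [with Defects=6, Heat=-3]  = 9

9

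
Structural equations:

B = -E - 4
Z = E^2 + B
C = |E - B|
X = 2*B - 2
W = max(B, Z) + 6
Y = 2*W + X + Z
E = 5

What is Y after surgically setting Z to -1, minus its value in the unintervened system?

The intervention breaks the incoming arrows to Z: Z = E^2 + B no longer applies, and Z = -1.
B = -E - 4  [with E=5]  = -9
W = max(B, Z) + 6  [with B=-9, Z=-1]  = 5
X = 2*B - 2  [with B=-9]  = -20
Y = 2*W + X + Z  [with W=5, X=-20, Z=-1]  = -11
Without intervention: B = -E - 4  [with E=5]  = -9; Z = E^2 + B  [with E=5, B=-9]  = 16; W = max(B, Z) + 6  [with B=-9, Z=16]  = 22; X = 2*B - 2  [with B=-9]  = -20; Y = 2*W + X + Z  [with W=22, X=-20, Z=16]  = 40.
Change = -11 − 40 = -51.

-51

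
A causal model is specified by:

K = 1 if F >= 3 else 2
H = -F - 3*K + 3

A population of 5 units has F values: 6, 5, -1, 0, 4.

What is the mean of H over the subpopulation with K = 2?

-2.5

Observing K=2 restricts to units where K's equation naturally yields 2: F ∈ {-1, 0}. In that subpopulation H = -2, -3, mean -2.5.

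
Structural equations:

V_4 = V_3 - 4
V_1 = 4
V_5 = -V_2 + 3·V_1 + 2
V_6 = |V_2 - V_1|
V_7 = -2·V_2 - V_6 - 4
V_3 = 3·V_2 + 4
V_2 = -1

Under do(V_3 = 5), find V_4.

1

The intervention breaks the incoming arrows to V_3: V_3 = 3·V_2 + 4 no longer applies, and V_3 = 5.
V_4 = V_3 - 4  [with V_3=5]  = 1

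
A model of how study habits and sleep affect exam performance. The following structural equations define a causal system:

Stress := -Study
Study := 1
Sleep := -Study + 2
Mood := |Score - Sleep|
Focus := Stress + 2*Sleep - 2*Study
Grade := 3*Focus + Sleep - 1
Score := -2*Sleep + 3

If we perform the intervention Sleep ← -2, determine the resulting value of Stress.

The intervention breaks the incoming arrows to Sleep: Sleep := -Study + 2 no longer applies, and Sleep = -2.
Since Stress is not a descendant of the intervened variable, it is unaffected.
Stress = -Study  [with Study=1]  = -1

-1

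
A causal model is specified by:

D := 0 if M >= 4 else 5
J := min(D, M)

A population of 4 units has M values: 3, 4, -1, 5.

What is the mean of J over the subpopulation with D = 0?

Observing D=0 restricts to units where D's equation naturally yields 0: M ∈ {4, 5}. In that subpopulation J = 0, 0, mean 0.

0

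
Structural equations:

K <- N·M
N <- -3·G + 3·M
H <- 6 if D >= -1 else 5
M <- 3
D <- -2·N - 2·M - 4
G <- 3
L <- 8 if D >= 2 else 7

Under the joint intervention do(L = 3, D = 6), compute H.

6

Setting L = 3, D = 6 by intervention discards those variables' equations.
H = 6 if D >= -1 else 5  [with D=6]  = 6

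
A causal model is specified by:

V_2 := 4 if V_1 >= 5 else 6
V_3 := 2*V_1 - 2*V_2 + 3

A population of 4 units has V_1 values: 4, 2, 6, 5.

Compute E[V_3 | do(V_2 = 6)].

do(V_2=6) breaks V_2's dependence on V_1. With V_2=6 fixed, V_3 across the units is -1, -5, 3, 1, mean -0.5.

-0.5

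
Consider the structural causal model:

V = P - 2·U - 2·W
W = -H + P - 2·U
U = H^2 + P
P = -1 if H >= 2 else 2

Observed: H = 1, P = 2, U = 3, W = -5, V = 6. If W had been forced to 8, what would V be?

-20

Intervening sets W = 8 and removes its equation (W = -H + P - 2·U).
P = -1 if H >= 2 else 2  [with H=1]  = 2
U = H^2 + P  [with H=1, P=2]  = 3
V = P - 2·U - 2·W  [with P=2, U=3, W=8]  = -20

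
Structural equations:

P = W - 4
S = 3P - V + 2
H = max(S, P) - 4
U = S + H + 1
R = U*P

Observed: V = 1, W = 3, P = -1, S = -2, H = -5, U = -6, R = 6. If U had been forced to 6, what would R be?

Intervening sets U = 6 and removes its equation (U = S + H + 1).
P = W - 4  [with W=3]  = -1
R = U*P  [with U=6, P=-1]  = -6

-6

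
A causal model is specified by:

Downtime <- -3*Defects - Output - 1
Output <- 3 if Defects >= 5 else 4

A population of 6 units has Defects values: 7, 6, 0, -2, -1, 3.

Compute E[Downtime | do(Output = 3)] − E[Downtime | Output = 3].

Under do(Output=3), Output's equation is replaced by Output=3 for every unit. Per-unit Downtime: -25, -22, -4, 2, -1, -13. Mean = -10.5.
Conditioning on Output=3 selects the 2 unit(s) with Defects ∈ {7, 6}. Their Downtime values: -25, -22. Mean = -23.5.
Difference = -10.5 − (-23.5) = 13.

13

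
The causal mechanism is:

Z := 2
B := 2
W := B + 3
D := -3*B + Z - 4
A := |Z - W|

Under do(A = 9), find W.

5

do(A=9) replaces the equation A := |Z - W| with the constant A = 9.
W is not downstream of the intervention, so its value is determined by the original equations.
W = B + 3  [with B=2]  = 5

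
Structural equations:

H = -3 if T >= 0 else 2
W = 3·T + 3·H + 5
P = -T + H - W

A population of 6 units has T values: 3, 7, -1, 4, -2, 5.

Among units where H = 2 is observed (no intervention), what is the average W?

6.5

E[W|H=2] averages over only the 2 units with H=2 (T = -1, -2): W = 8, 5, mean 6.5.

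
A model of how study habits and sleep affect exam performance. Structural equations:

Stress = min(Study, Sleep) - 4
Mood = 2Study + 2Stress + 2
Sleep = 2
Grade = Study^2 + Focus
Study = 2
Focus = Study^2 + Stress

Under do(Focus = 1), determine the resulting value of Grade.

5

Under do(Focus=1), the mechanism Focus = Study^2 + Stress is discarded; Focus is fixed at 1.
Grade = Study^2 + Focus  [with Study=2, Focus=1]  = 5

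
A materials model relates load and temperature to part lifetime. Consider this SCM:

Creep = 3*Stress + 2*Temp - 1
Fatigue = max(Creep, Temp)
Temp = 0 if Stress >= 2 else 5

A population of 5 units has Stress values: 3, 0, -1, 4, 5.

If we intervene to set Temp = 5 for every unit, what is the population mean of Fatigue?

15.6

do(Temp=5) breaks Temp's dependence on Stress. With Temp=5 fixed, Fatigue across the units is 18, 9, 6, 21, 24, mean 15.6.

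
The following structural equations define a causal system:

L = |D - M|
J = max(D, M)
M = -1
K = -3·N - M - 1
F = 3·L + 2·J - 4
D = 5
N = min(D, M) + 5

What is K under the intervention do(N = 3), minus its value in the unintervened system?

3

Under do(N=3), the mechanism N = min(D, M) + 5 is discarded; N is fixed at 3.
K = -3·N - M - 1  [with N=3, M=-1]  = -9
Without intervention: N = min(D, M) + 5  [with D=5, M=-1]  = 4; K = -3·N - M - 1  [with N=4, M=-1]  = -12.
Change = -9 − (-12) = 3.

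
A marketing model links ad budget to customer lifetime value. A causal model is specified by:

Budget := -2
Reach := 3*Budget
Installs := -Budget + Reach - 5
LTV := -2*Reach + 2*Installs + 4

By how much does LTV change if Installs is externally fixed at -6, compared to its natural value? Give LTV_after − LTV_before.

6

The intervention breaks the incoming arrows to Installs: Installs := -Budget + Reach - 5 no longer applies, and Installs = -6.
Reach = 3*Budget  [with Budget=-2]  = -6
LTV = -2*Reach + 2*Installs + 4  [with Reach=-6, Installs=-6]  = 4
Without intervention: Reach = 3*Budget  [with Budget=-2]  = -6; Installs = -Budget + Reach - 5  [with Budget=-2, Reach=-6]  = -9; LTV = -2*Reach + 2*Installs + 4  [with Reach=-6, Installs=-9]  = -2.
Change = 4 − (-2) = 6.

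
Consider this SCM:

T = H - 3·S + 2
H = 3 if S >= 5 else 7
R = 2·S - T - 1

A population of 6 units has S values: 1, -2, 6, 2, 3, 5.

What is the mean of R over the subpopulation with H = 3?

Observing H=3 restricts to units where H's equation naturally yields 3: S ∈ {6, 5}. In that subpopulation R = 24, 19, mean 21.5.

21.5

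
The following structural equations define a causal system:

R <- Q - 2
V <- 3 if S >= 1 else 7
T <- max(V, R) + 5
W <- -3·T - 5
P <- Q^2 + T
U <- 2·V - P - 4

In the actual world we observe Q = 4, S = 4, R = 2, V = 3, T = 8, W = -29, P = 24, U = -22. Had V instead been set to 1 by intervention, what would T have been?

7

Intervening sets V = 1 and removes its equation (V <- 3 if S >= 1 else 7).
R = Q - 2  [with Q=4]  = 2
T = max(V, R) + 5  [with V=1, R=2]  = 7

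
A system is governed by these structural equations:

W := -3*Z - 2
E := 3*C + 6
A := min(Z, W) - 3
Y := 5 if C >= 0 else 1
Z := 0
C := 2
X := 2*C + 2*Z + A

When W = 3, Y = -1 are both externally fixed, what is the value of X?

1

Under do(W = 3, Y = -1), each intervened variable's structural equation is replaced by its fixed value.
A = min(Z, W) - 3  [with Z=0, W=3]  = -3
X = 2*C + 2*Z + A  [with C=2, Z=0, A=-3]  = 1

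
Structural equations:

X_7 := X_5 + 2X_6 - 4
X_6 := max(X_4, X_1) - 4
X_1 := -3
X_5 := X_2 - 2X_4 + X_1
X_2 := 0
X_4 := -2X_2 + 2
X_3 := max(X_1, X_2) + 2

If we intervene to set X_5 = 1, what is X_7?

Under do(X_5=1), the mechanism X_5 := X_2 - 2X_4 + X_1 is discarded; X_5 is fixed at 1.
X_4 = -2X_2 + 2  [with X_2=0]  = 2
X_6 = max(X_4, X_1) - 4  [with X_4=2, X_1=-3]  = -2
X_7 = X_5 + 2X_6 - 4  [with X_5=1, X_6=-2]  = -7

-7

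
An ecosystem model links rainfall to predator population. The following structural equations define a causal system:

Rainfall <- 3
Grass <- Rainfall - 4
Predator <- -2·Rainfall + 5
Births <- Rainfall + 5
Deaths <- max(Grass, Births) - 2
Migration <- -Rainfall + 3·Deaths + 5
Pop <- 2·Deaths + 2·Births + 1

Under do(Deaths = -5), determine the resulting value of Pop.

7

Under do(Deaths=-5), the mechanism Deaths <- max(Grass, Births) - 2 is discarded; Deaths is fixed at -5.
Births = Rainfall + 5  [with Rainfall=3]  = 8
Pop = 2·Deaths + 2·Births + 1  [with Deaths=-5, Births=8]  = 7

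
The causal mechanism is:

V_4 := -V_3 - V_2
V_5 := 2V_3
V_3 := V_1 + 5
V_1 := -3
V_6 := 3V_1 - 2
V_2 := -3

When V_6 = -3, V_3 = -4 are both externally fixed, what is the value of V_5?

Under do(V_6 = -3, V_3 = -4), each intervened variable's structural equation is replaced by its fixed value.
V_5 = 2V_3  [with V_3=-4]  = -8

-8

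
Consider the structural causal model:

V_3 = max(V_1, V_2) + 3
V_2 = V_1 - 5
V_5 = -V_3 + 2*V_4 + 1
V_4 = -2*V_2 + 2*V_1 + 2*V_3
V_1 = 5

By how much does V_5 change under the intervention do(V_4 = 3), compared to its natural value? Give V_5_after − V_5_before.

Intervening sets V_4 = 3 and removes its equation (V_4 = -2*V_2 + 2*V_1 + 2*V_3).
V_2 = V_1 - 5  [with V_1=5]  = 0
V_3 = max(V_1, V_2) + 3  [with V_1=5, V_2=0]  = 8
V_5 = -V_3 + 2*V_4 + 1  [with V_3=8, V_4=3]  = -1
Without intervention: V_2 = V_1 - 5  [with V_1=5]  = 0; V_3 = max(V_1, V_2) + 3  [with V_1=5, V_2=0]  = 8; V_4 = -2*V_2 + 2*V_1 + 2*V_3  [with V_2=0, V_1=5, V_3=8]  = 26; V_5 = -V_3 + 2*V_4 + 1  [with V_3=8, V_4=26]  = 45.
Change = -1 − 45 = -46.

-46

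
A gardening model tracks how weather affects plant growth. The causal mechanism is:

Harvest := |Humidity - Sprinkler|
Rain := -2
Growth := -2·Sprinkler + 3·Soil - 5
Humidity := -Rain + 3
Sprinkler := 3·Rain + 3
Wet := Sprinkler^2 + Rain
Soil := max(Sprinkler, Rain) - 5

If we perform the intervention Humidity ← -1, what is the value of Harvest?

2

Intervening sets Humidity = -1 and removes its equation (Humidity := -Rain + 3).
Sprinkler = 3·Rain + 3  [with Rain=-2]  = -3
Harvest = |Humidity - Sprinkler|  [with Humidity=-1, Sprinkler=-3]  = 2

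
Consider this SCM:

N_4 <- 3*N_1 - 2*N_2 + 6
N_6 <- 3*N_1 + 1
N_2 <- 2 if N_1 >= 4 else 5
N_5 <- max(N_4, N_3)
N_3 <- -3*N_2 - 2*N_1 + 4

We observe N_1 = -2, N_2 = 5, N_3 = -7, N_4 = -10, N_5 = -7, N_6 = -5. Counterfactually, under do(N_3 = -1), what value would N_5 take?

-1

do(N_3=-1) replaces the equation N_3 <- -3*N_2 - 2*N_1 + 4 with the constant N_3 = -1.
N_2 = 2 if N_1 >= 4 else 5  [with N_1=-2]  = 5
N_4 = 3*N_1 - 2*N_2 + 6  [with N_1=-2, N_2=5]  = -10
N_5 = max(N_4, N_3)  [with N_4=-10, N_3=-1]  = -1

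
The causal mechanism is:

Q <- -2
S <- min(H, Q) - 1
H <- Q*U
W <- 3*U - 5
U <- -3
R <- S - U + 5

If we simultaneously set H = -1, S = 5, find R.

13

Setting H = -1, S = 5 by intervention discards those variables' equations.
R = S - U + 5  [with S=5, U=-3]  = 13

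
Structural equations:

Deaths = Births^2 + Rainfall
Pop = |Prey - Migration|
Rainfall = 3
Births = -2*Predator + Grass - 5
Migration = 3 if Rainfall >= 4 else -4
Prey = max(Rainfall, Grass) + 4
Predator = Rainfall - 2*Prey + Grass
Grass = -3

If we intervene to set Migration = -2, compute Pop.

9

do(Migration=-2) replaces the equation Migration = 3 if Rainfall >= 4 else -4 with the constant Migration = -2.
Prey = max(Rainfall, Grass) + 4  [with Rainfall=3, Grass=-3]  = 7
Pop = |Prey - Migration|  [with Prey=7, Migration=-2]  = 9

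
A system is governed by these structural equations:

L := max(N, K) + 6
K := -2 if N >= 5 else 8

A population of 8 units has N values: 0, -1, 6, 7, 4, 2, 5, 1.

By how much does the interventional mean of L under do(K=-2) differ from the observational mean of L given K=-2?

Every unit gets K=-2 under the intervention. L values become 6, 5, 12, 13, 10, 8, 11, 7; E[L|do(K=-2)] = 9.
Observing K=-2 restricts to units where K's equation naturally yields -2: N ∈ {6, 7, 5}. In that subpopulation L = 12, 13, 11, mean 12.
Difference = 9 − 12 = -3.

-3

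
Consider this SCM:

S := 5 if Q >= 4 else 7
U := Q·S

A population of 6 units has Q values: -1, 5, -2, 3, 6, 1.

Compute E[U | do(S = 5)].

Every unit gets S=5 under the intervention. U values become -5, 25, -10, 15, 30, 5; E[U|do(S=5)] = 10.

10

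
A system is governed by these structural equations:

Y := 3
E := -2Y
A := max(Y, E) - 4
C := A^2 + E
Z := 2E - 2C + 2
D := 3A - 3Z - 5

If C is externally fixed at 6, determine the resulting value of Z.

Intervening sets C = 6 and removes its equation (C := A^2 + E).
E = -2Y  [with Y=3]  = -6
Z = 2E - 2C + 2  [with E=-6, C=6]  = -22

-22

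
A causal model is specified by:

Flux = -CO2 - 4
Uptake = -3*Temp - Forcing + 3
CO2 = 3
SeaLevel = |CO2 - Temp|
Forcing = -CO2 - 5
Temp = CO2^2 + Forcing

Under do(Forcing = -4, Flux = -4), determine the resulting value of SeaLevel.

The joint intervention fixes Forcing = -4, Flux = -4, removing each variable's own equation.
Temp = CO2^2 + Forcing  [with CO2=3, Forcing=-4]  = 5
SeaLevel = |CO2 - Temp|  [with CO2=3, Temp=5]  = 2

2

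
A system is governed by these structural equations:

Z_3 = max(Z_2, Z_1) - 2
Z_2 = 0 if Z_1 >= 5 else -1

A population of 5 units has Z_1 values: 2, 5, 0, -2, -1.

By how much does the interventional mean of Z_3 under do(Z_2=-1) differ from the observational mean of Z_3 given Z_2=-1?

do(Z_2=-1) breaks Z_2's dependence on Z_1. With Z_2=-1 fixed, Z_3 across the units is 0, 3, -2, -3, -3, mean -1.
E[Z_3|Z_2=-1] averages over only the 4 units with Z_2=-1 (Z_1 = 2, 0, -2, -1): Z_3 = 0, -2, -3, -3, mean -2.
Difference = -1 − (-2) = 1.

1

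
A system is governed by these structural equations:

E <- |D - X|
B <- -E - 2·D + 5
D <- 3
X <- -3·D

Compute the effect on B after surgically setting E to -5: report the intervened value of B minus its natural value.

17

The intervention breaks the incoming arrows to E: E <- |D - X| no longer applies, and E = -5.
B = -E - 2·D + 5  [with E=-5, D=3]  = 4
Without intervention: X = -3·D  [with D=3]  = -9; E = |D - X|  [with D=3, X=-9]  = 12; B = -E - 2·D + 5  [with E=12, D=3]  = -13.
Change = 4 − (-13) = 17.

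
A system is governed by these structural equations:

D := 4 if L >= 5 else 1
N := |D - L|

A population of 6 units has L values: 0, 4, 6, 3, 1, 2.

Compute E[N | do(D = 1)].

Under do(D=1), D's equation is replaced by D=1 for every unit. Per-unit N: 1, 3, 5, 2, 0, 1. Mean = 2.

2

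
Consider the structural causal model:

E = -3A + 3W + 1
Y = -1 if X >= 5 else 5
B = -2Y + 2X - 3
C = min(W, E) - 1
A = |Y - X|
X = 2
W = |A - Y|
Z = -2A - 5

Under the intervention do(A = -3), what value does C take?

7

The intervention breaks the incoming arrows to A: A = |Y - X| no longer applies, and A = -3.
Y = -1 if X >= 5 else 5  [with X=2]  = 5
W = |A - Y|  [with A=-3, Y=5]  = 8
E = -3A + 3W + 1  [with A=-3, W=8]  = 34
C = min(W, E) - 1  [with W=8, E=34]  = 7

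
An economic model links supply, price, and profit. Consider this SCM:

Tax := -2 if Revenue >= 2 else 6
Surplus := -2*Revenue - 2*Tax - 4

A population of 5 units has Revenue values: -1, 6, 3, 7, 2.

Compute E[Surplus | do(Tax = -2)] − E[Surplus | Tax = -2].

2.2

Every unit gets Tax=-2 under the intervention. Surplus values become 2, -12, -6, -14, -4; E[Surplus|do(Tax=-2)] = -6.8.
Observing Tax=-2 restricts to units where Tax's equation naturally yields -2: Revenue ∈ {6, 3, 7, 2}. In that subpopulation Surplus = -12, -6, -14, -4, mean -9.
Difference = -6.8 − (-9) = 2.2.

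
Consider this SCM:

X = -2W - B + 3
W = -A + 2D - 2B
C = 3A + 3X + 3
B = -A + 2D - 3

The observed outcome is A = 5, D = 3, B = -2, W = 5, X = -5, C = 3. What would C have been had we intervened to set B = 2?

39

The intervention breaks the incoming arrows to B: B = -A + 2D - 3 no longer applies, and B = 2.
W = -A + 2D - 2B  [with A=5, D=3, B=2]  = -3
X = -2W - B + 3  [with W=-3, B=2]  = 7
C = 3A + 3X + 3  [with A=5, X=7]  = 39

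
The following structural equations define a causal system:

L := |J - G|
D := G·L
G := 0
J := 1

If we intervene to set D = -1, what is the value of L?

Under do(D=-1), the mechanism D := G·L is discarded; D is fixed at -1.
Since L is not a descendant of the intervened variable, it is unaffected.
L = |J - G|  [with J=1, G=0]  = 1

1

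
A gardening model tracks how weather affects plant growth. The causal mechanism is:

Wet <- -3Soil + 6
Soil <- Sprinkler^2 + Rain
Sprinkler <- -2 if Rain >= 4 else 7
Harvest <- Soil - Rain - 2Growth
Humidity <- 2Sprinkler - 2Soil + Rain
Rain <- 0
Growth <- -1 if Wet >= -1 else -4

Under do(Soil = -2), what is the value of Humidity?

The intervention breaks the incoming arrows to Soil: Soil <- Sprinkler^2 + Rain no longer applies, and Soil = -2.
Sprinkler = -2 if Rain >= 4 else 7  [with Rain=0]  = 7
Humidity = 2Sprinkler - 2Soil + Rain  [with Sprinkler=7, Soil=-2, Rain=0]  = 18

18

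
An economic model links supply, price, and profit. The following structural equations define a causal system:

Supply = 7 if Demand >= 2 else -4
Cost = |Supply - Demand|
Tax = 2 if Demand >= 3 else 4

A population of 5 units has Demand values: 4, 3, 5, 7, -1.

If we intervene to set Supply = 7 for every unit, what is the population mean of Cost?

3.4

Every unit gets Supply=7 under the intervention. Cost values become 3, 4, 2, 0, 8; E[Cost|do(Supply=7)] = 3.4.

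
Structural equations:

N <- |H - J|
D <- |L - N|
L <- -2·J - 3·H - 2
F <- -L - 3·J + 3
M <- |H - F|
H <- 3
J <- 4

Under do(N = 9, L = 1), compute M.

13

Under do(N = 9, L = 1), each intervened variable's structural equation is replaced by its fixed value.
F = -L - 3·J + 3  [with L=1, J=4]  = -10
M = |H - F|  [with H=3, F=-10]  = 13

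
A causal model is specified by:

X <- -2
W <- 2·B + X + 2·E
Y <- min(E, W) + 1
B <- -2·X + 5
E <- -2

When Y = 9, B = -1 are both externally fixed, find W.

-8

Under do(Y = 9, B = -1), each intervened variable's structural equation is replaced by its fixed value.
W = 2·B + X + 2·E  [with B=-1, X=-2, E=-2]  = -8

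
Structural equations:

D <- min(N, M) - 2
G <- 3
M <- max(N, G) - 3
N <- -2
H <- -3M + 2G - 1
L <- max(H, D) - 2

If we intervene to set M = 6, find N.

-2

Under do(M=6), the mechanism M <- max(N, G) - 3 is discarded; M is fixed at 6.
N is not downstream of the intervention, so its value is determined by the original equations.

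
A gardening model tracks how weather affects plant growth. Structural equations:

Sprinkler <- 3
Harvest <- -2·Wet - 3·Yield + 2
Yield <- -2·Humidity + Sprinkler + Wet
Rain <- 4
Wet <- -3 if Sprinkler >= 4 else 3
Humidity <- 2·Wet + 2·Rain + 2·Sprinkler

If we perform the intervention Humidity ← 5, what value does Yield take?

-4

Intervening sets Humidity = 5 and removes its equation (Humidity <- 2·Wet + 2·Rain + 2·Sprinkler).
Wet = -3 if Sprinkler >= 4 else 3  [with Sprinkler=3]  = 3
Yield = -2·Humidity + Sprinkler + Wet  [with Humidity=5, Sprinkler=3, Wet=3]  = -4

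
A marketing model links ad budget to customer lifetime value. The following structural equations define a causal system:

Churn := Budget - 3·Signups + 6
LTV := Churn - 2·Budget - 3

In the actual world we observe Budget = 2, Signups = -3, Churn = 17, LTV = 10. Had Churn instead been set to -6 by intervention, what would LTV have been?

The intervention breaks the incoming arrows to Churn: Churn := Budget - 3·Signups + 6 no longer applies, and Churn = -6.
LTV = Churn - 2·Budget - 3  [with Churn=-6, Budget=2]  = -13

-13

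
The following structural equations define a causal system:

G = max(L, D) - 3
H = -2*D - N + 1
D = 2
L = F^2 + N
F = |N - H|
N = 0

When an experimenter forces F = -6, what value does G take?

33

Under do(F=-6), the mechanism F = |N - H| is discarded; F is fixed at -6.
L = F^2 + N  [with F=-6, N=0]  = 36
G = max(L, D) - 3  [with L=36, D=2]  = 33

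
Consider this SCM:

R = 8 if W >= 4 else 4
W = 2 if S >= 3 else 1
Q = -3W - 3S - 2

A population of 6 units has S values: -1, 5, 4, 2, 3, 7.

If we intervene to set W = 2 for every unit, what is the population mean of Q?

The intervention sets W=2 in all 6 units regardless of S. Recomputing Q per unit gives -5, -23, -20, -14, -17, -29; average -18.

-18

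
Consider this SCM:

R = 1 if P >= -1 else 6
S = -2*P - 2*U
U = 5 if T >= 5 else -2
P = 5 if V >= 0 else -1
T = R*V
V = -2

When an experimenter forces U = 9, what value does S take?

-16

The intervention breaks the incoming arrows to U: U = 5 if T >= 5 else -2 no longer applies, and U = 9.
P = 5 if V >= 0 else -1  [with V=-2]  = -1
S = -2*P - 2*U  [with P=-1, U=9]  = -16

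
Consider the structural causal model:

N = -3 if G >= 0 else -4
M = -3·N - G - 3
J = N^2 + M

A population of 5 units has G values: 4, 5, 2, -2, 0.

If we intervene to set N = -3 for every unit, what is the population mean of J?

13.2

Every unit gets N=-3 under the intervention. J values become 11, 10, 13, 17, 15; E[J|do(N=-3)] = 13.2.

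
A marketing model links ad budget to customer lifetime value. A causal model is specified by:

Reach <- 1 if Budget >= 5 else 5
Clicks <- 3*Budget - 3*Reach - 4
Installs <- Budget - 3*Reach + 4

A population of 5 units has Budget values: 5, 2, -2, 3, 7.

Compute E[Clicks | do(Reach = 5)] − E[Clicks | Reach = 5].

The intervention sets Reach=5 in all 5 units regardless of Budget. Recomputing Clicks per unit gives -4, -13, -25, -10, 2; average -10.
Observing Reach=5 restricts to units where Reach's equation naturally yields 5: Budget ∈ {2, -2, 3}. In that subpopulation Clicks = -13, -25, -10, mean -16.
Difference = -10 − (-16) = 6.

6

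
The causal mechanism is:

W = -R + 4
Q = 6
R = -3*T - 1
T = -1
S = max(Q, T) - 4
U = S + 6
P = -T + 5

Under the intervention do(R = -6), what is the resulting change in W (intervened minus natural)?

Intervening sets R = -6 and removes its equation (R = -3*T - 1).
W = -R + 4  [with R=-6]  = 10
Without intervention: R = -3*T - 1  [with T=-1]  = 2; W = -R + 4  [with R=2]  = 2.
Change = 10 − 2 = 8.

8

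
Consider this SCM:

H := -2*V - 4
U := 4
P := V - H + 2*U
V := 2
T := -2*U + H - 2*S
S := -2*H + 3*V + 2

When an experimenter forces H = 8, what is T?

16

The intervention breaks the incoming arrows to H: H := -2*V - 4 no longer applies, and H = 8.
S = -2*H + 3*V + 2  [with H=8, V=2]  = -8
T = -2*U + H - 2*S  [with U=4, H=8, S=-8]  = 16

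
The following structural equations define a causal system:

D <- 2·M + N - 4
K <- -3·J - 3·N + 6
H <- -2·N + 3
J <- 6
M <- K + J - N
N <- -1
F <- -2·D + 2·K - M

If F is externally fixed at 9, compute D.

-9

Intervening sets F = 9 and removes its equation (F <- -2·D + 2·K - M).
Since D is not a descendant of the intervened variable, it is unaffected.
K = -3·J - 3·N + 6  [with J=6, N=-1]  = -9
M = K + J - N  [with K=-9, J=6, N=-1]  = -2
D = 2·M + N - 4  [with M=-2, N=-1]  = -9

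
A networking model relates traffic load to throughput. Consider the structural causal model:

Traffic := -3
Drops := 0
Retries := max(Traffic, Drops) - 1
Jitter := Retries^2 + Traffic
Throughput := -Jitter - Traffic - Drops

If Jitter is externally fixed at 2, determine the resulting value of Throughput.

Intervening sets Jitter = 2 and removes its equation (Jitter := Retries^2 + Traffic).
Throughput = -Jitter - Traffic - Drops  [with Jitter=2, Traffic=-3, Drops=0]  = 1

1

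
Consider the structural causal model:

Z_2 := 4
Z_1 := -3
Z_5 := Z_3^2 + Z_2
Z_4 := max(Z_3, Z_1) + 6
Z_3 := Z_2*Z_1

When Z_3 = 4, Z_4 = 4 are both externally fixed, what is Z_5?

20

Setting Z_3 = 4, Z_4 = 4 by intervention discards those variables' equations.
Z_5 = Z_3^2 + Z_2  [with Z_3=4, Z_2=4]  = 20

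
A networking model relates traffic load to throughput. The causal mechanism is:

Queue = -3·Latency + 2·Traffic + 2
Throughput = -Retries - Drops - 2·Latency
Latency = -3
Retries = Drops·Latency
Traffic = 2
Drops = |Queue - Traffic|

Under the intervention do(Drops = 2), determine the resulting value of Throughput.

10

Under do(Drops=2), the mechanism Drops = |Queue - Traffic| is discarded; Drops is fixed at 2.
Retries = Drops·Latency  [with Drops=2, Latency=-3]  = -6
Throughput = -Retries - Drops - 2·Latency  [with Retries=-6, Drops=2, Latency=-3]  = 10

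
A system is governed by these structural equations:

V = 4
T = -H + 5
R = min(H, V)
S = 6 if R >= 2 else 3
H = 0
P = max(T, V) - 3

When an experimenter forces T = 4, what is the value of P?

1

do(T=4) replaces the equation T = -H + 5 with the constant T = 4.
P = max(T, V) - 3  [with T=4, V=4]  = 1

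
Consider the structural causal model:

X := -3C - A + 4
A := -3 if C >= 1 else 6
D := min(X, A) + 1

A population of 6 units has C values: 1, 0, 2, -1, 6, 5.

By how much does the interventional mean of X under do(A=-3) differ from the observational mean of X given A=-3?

do(A=-3) breaks A's dependence on C. With A=-3 fixed, X across the units is 4, 7, 1, 10, -11, -8, mean 0.5.
E[X|A=-3] averages over only the 4 units with A=-3 (C = 1, 2, 6, 5): X = 4, 1, -11, -8, mean -3.5.
Difference = 0.5 − (-3.5) = 4.

4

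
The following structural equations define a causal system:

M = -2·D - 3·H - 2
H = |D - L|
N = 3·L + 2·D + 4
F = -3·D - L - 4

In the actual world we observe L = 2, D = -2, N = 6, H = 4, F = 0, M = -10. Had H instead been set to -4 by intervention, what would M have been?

Under do(H=-4), the mechanism H = |D - L| is discarded; H is fixed at -4.
M = -2·D - 3·H - 2  [with D=-2, H=-4]  = 14

14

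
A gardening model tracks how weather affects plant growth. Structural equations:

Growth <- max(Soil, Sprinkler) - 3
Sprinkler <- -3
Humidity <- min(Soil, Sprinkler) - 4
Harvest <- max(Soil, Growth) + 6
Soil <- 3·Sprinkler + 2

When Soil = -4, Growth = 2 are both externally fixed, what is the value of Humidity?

-8

Setting Soil = -4, Growth = 2 by intervention discards those variables' equations.
Humidity = min(Soil, Sprinkler) - 4  [with Soil=-4, Sprinkler=-3]  = -8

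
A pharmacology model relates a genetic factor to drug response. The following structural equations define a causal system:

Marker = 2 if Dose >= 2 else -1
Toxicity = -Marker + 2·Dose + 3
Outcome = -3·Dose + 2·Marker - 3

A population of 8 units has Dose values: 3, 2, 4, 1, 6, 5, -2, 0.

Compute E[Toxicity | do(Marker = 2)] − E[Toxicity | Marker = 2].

Under do(Marker=2), Marker's equation is replaced by Marker=2 for every unit. Per-unit Toxicity: 7, 5, 9, 3, 13, 11, -3, 1. Mean = 5.75.
E[Toxicity|Marker=2] averages over only the 5 units with Marker=2 (Dose = 3, 2, 4, 6, 5): Toxicity = 7, 5, 9, 13, 11, mean 9.
Difference = 5.75 − 9 = -3.25.

-3.25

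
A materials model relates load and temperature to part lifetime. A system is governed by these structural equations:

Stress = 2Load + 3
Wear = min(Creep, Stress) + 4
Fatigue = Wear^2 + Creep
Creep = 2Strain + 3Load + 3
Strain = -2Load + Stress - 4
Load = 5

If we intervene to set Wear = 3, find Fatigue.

The intervention breaks the incoming arrows to Wear: Wear = min(Creep, Stress) + 4 no longer applies, and Wear = 3.
Stress = 2Load + 3  [with Load=5]  = 13
Strain = -2Load + Stress - 4  [with Load=5, Stress=13]  = -1
Creep = 2Strain + 3Load + 3  [with Strain=-1, Load=5]  = 16
Fatigue = Wear^2 + Creep  [with Wear=3, Creep=16]  = 25

25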